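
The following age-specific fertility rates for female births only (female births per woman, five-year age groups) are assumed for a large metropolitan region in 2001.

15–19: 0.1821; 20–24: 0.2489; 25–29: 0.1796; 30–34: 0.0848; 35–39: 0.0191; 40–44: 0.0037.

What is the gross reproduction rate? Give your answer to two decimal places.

Sum of female ASFRs = 0.1821 + 0.2489 + 0.1796 + 0.0848 + 0.0191 + 0.0037 = 0.7182
GRR = 5 × 0.7182 = 3.591

3.59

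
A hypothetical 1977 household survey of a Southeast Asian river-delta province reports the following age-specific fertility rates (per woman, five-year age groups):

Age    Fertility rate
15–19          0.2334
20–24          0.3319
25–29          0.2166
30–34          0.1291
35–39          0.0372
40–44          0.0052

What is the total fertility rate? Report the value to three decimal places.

4.767

Sum of ASFRs = 0.2334 + 0.3319 + 0.2166 + 0.1291 + 0.0372 + 0.0052 = 0.9534
TFR = 5 × 0.9534 = 4.767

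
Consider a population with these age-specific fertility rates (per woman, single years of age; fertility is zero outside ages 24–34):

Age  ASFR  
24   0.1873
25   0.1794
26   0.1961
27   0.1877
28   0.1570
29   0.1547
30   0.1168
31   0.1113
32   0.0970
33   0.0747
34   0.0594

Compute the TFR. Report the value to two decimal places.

1.52

Sum of ASFRs = 0.1873 + 0.1794 + 0.1961 + 0.1877 + 0.1570 + 0.1547 + 0.1168 + 0.1113 + 0.0970 + 0.0747 + 0.0594 = 1.5214
TFR = 1.5214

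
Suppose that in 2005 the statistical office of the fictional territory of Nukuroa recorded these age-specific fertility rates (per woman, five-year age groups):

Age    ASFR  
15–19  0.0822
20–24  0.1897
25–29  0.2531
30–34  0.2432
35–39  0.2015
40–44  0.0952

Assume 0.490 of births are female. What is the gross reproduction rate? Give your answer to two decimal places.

2.61

Proportion female at birth = 0.490.
Sum of ASFRs = 0.0822 + 0.1897 + 0.2531 + 0.2432 + 0.2015 + 0.0952 = 1.0649
TFR = 5 × 1.0649 = 5.3245
GRR = 0.490 × 5.3245 = 2.60901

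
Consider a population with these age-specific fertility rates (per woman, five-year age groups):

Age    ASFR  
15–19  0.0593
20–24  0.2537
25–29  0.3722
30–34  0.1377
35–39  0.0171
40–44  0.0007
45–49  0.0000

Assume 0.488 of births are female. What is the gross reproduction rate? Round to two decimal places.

2.05

Proportion female at birth = 0.488.
Sum of ASFRs = 0.0593 + 0.2537 + 0.3722 + 0.1377 + 0.0171 + 0.0007 + 0.0000 = 0.8407
TFR = 5 × 0.8407 = 4.2035
GRR = 0.488 × 4.2035 = 2.05131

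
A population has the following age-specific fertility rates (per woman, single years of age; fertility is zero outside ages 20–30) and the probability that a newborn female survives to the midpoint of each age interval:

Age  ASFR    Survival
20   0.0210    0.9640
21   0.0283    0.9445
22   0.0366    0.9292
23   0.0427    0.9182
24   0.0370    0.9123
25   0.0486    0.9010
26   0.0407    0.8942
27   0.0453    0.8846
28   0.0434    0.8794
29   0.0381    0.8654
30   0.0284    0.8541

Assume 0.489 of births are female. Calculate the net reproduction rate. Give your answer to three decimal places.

Proportion female at birth = 0.489.
Weighting each age-specific rate by interval width and survival:
  20: 1 × 0.0210 × 0.9640 = 0.02024
  21: 1 × 0.0283 × 0.9445 = 0.02673
  22: 1 × 0.0366 × 0.9292 = 0.03401
  23: 1 × 0.0427 × 0.9182 = 0.03921
  24: 1 × 0.0370 × 0.9123 = 0.03376
  25: 1 × 0.0486 × 0.9010 = 0.04379
  26: 1 × 0.0407 × 0.8942 = 0.03639
  27: 1 × 0.0453 × 0.8846 = 0.04007
  28: 1 × 0.0434 × 0.8794 = 0.03817
  29: 1 × 0.0381 × 0.8654 = 0.03297
  30: 1 × 0.0284 × 0.8541 = 0.02426
Sum = 0.36960
NRR = 0.489 × 0.36960 = 0.18073
NRR < 1, so the cohort does not fully replace itself.

0.181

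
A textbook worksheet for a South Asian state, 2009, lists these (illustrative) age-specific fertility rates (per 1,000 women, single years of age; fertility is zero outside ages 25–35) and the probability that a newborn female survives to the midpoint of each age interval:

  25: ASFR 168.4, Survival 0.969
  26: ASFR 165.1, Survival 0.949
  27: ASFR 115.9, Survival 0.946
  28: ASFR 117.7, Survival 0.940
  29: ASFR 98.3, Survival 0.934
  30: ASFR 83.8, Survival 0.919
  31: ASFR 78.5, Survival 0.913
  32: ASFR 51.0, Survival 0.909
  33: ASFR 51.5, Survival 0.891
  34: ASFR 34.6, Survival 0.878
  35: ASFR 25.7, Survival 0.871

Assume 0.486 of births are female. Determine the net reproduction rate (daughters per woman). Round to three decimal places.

Proportion female at birth = 0.486.
Survival-weighted fertility by age (1·fₓ·Sₓ):
  25: 1 × 168.4/1000 × 0.969 = 0.16318
  26: 1 × 165.1/1000 × 0.949 = 0.15668
  27: 1 × 115.9/1000 × 0.946 = 0.10964
  28: 1 × 117.7/1000 × 0.940 = 0.11064
  29: 1 × 98.3/1000 × 0.934 = 0.09181
  30: 1 × 83.8/1000 × 0.919 = 0.07701
  31: 1 × 78.5/1000 × 0.913 = 0.07167
  32: 1 × 51.0/1000 × 0.909 = 0.04636
  33: 1 × 51.5/1000 × 0.891 = 0.04589
  34: 1 × 34.6/1000 × 0.878 = 0.03038
  35: 1 × 25.7/1000 × 0.871 = 0.02238
Sum = 0.92564
NRR = 0.486 × 0.92564 = 0.44986

0.450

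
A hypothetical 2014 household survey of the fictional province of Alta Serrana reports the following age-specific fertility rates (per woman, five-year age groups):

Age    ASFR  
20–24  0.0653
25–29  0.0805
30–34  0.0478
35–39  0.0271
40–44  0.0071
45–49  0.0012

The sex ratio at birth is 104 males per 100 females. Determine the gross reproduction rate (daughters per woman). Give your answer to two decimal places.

Proportion female at birth = 100 / (100 + 104) = 0.49020.
Sum of ASFRs = 0.0653 + 0.0805 + 0.0478 + 0.0271 + 0.0071 + 0.0012 = 0.2290
TFR = 5 × 0.2290 = 1.145
GRR = 0.49020 × 1.145 = 0.56128

0.56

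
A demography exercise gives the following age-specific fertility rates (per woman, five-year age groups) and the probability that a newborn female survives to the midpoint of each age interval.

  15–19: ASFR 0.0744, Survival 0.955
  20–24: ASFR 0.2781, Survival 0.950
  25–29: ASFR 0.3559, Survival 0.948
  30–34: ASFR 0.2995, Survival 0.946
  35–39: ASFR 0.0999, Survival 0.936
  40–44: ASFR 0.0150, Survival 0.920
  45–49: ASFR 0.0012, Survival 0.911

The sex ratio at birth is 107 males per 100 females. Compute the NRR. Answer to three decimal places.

Proportion female at birth = 100 / (100 + 107) = 0.48309.
Weighting each age-specific rate by interval width and survival:
  15–19: 5 × 0.0744 × 0.955 = 0.35526
  20–24: 5 × 0.2781 × 0.950 = 1.32098
  25–29: 5 × 0.3559 × 0.948 = 1.68697
  30–34: 5 × 0.2995 × 0.946 = 1.41664
  35–39: 5 × 0.0999 × 0.936 = 0.46753
  40–44: 5 × 0.0150 × 0.920 = 0.06900
  45–49: 5 × 0.0012 × 0.911 = 0.00547
Sum = 5.32185
NRR = 0.48309 × 5.32185 = 2.57093

2.571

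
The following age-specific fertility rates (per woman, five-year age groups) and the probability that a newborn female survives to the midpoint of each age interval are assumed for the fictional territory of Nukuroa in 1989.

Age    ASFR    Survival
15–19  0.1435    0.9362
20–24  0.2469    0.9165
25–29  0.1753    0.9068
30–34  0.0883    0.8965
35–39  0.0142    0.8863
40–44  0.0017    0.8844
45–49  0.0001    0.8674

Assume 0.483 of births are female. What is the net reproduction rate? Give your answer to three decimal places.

1.480

Proportion female at birth = 0.483.
Each age group contributes 5 × ASFR × survival:
  15–19: 5 × 0.1435 × 0.9362 = 0.67172
  20–24: 5 × 0.2469 × 0.9165 = 1.13142
  25–29: 5 × 0.1753 × 0.9068 = 0.79481
  30–34: 5 × 0.0883 × 0.8965 = 0.39580
  35–39: 5 × 0.0142 × 0.8863 = 0.06293
  40–44: 5 × 0.0017 × 0.8844 = 0.00752
  45–49: 5 × 0.0001 × 0.8674 = 0.00043
Sum = 3.06463
NRR = 0.483 × 3.06463 = 1.48022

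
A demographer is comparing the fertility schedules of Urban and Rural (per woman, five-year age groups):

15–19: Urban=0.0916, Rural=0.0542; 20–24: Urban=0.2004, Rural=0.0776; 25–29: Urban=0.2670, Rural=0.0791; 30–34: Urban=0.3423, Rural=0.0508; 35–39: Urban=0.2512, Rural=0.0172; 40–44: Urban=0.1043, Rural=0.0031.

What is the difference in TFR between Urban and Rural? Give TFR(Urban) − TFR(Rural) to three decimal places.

4.874

Urban:
  Sum of ASFRs = 0.0916 + 0.2004 + 0.2670 + 0.3423 + 0.2512 + 0.1043 = 1.2568
  TFR = 5 × 1.2568 = 6.284
Rural:
  Sum of ASFRs = 0.0542 + 0.0776 + 0.0791 + 0.0508 + 0.0172 + 0.0031 = 0.2820
  TFR = 5 × 0.2820 = 1.41
Difference = 6.284 − 1.41 = 4.874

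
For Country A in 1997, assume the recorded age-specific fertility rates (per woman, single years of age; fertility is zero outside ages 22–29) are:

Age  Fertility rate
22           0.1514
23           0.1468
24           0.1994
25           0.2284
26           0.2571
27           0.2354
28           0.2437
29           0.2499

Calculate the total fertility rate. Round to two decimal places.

Sum of ASFRs = 0.1514 + 0.1468 + 0.1994 + 0.2284 + 0.2571 + 0.2354 + 0.2437 + 0.2499 = 1.7121
TFR = 1.7121

1.71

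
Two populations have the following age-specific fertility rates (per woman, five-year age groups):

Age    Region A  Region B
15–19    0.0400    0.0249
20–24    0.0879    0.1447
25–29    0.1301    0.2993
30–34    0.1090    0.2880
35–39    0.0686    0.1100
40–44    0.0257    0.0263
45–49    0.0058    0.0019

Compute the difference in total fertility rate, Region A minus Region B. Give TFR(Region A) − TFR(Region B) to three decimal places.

Region A:
  Sum of ASFRs = 0.0400 + 0.0879 + 0.1301 + 0.1090 + 0.0686 + 0.0257 + 0.0058 = 0.4671
  TFR = 5 × 0.4671 = 2.3355
Region B:
  Sum of ASFRs = 0.0249 + 0.1447 + 0.2993 + 0.2880 + 0.1100 + 0.0263 + 0.0019 = 0.8951
  TFR = 5 × 0.8951 = 4.4755
Difference = 2.3355 − 4.4755 = -2.14

-2.140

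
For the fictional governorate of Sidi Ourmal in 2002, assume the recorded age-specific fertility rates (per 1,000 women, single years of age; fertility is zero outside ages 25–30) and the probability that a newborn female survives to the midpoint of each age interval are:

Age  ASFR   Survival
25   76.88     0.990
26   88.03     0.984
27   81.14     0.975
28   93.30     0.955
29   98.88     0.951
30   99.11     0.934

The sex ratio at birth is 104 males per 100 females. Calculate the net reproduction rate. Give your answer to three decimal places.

0.254

Proportion female at birth = 100 / (100 + 104) = 0.49020.
Survival-weighted fertility by age (1·fₓ·Sₓ):
  25: 1 × 76.88/1000 × 0.990 = 0.07611
  26: 1 × 88.03/1000 × 0.984 = 0.08662
  27: 1 × 81.14/1000 × 0.975 = 0.07911
  28: 1 × 93.30/1000 × 0.955 = 0.08910
  29: 1 × 98.88/1000 × 0.951 = 0.09403
  30: 1 × 99.11/1000 × 0.934 = 0.09257
Sum = 0.51754
NRR = 0.49020 × 0.51754 = 0.25370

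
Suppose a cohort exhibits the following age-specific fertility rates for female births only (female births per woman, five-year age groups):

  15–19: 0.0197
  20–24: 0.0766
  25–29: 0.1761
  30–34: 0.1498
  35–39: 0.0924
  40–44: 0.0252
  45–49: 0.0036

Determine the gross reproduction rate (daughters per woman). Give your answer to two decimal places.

2.72

Sum of female ASFRs = 0.0197 + 0.0766 + 0.1761 + 0.1498 + 0.0924 + 0.0252 + 0.0036 = 0.5434
GRR = 5 × 0.5434 = 2.717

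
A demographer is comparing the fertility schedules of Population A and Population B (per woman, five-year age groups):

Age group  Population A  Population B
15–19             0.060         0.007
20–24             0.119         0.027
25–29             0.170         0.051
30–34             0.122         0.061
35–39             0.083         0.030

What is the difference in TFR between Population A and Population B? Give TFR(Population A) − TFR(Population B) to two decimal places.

Population A:
  Sum of ASFRs = 0.060 + 0.119 + 0.170 + 0.122 + 0.083 = 0.554
  TFR = 5 × 0.554 = 2.77
Population B:
  Sum of ASFRs = 0.007 + 0.027 + 0.051 + 0.061 + 0.030 = 0.176
  TFR = 5 × 0.176 = 0.88
Difference = 2.77 − 0.88 = 1.89

1.89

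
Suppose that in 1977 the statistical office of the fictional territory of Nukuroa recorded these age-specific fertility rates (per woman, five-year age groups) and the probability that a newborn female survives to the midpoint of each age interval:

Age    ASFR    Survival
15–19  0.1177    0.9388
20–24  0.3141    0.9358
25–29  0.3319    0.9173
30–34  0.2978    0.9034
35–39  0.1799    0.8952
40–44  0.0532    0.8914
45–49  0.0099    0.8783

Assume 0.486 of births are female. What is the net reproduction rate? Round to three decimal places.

Proportion female at birth = 0.486.
Each age group contributes 5 × ASFR × survival:
  15–19: 5 × 0.1177 × 0.9388 = 0.55248
  20–24: 5 × 0.3141 × 0.9358 = 1.46967
  25–29: 5 × 0.3319 × 0.9173 = 1.52226
  30–34: 5 × 0.2978 × 0.9034 = 1.34516
  35–39: 5 × 0.1799 × 0.8952 = 0.80523
  40–44: 5 × 0.0532 × 0.8914 = 0.23711
  45–49: 5 × 0.0099 × 0.8783 = 0.04348
Sum = 5.97539
NRR = 0.486 × 5.97539 = 2.90404

2.904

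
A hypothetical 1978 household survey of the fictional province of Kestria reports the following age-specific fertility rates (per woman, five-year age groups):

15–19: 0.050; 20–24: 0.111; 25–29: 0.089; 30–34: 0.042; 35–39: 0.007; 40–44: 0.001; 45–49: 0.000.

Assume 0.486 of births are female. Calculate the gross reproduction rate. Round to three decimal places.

Proportion female at birth = 0.486.
Sum of ASFRs = 0.050 + 0.111 + 0.089 + 0.042 + 0.007 + 0.001 + 0.000 = 0.300
TFR = 5 × 0.300 = 1.5
GRR = 0.486 × 1.5 = 0.72900

0.729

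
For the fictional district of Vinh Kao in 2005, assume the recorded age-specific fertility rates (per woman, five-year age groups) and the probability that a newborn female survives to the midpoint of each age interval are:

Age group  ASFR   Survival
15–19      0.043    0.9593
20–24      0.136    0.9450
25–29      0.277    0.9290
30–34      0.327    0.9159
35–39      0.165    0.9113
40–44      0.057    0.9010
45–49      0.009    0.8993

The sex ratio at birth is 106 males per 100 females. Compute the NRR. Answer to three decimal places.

Proportion female at birth = 100 / (100 + 106) = 0.48544.
Per-age-group product (5 × ASFR × survival probability):
  15–19: 5 × 0.043 × 0.9593 = 0.20625
  20–24: 5 × 0.136 × 0.9450 = 0.64260
  25–29: 5 × 0.277 × 0.9290 = 1.28667
  30–34: 5 × 0.327 × 0.9159 = 1.49750
  35–39: 5 × 0.165 × 0.9113 = 0.75182
  40–44: 5 × 0.057 × 0.9010 = 0.25679
  45–49: 5 × 0.009 × 0.8993 = 0.04047
Sum = 4.68210
NRR = 0.48544 × 4.68210 = 2.27288

2.273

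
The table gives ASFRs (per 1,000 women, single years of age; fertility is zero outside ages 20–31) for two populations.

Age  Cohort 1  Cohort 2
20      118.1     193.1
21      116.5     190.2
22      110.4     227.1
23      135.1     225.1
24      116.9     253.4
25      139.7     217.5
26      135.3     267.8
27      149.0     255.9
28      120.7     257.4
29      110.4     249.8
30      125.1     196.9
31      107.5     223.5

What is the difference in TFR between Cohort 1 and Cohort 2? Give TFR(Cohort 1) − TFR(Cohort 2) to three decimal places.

-1.273

Cohort 1:
  Sum of ASFRs = 118.1 + 116.5 + 110.4 + 135.1 + 116.9 + 139.7 + 135.3 + 149.0 + 120.7 + 110.4 + 125.1 + 107.5 = 1484.7
  TFR = 1484.7 / 1000 = 1.4847
Cohort 2:
  Sum of ASFRs = 193.1 + 190.2 + 227.1 + 225.1 + 253.4 + 217.5 + 267.8 + 255.9 + 257.4 + 249.8 + 196.9 + 223.5 = 2757.7
  TFR = 2757.7 / 1000 = 2.7577
Difference = 1.4847 − 2.7577 = -1.273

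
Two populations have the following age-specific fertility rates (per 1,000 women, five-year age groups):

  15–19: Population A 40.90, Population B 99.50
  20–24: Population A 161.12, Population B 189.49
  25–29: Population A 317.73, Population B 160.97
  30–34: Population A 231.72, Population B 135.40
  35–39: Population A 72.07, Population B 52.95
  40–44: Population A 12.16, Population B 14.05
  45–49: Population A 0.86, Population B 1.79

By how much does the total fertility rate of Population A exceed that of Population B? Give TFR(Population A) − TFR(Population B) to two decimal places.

0.91

Population A:
  Sum of ASFRs = 40.90 + 161.12 + 317.73 + 231.72 + 72.07 + 12.16 + 0.86 = 836.56
  TFR = 5 × 836.56 / 1000 = 4.1828
Population B:
  Sum of ASFRs = 99.50 + 189.49 + 160.97 + 135.40 + 52.95 + 14.05 + 1.79 = 654.15
  TFR = 5 × 654.15 / 1000 = 3.27075
Difference = 4.1828 − 3.27075 = 0.91205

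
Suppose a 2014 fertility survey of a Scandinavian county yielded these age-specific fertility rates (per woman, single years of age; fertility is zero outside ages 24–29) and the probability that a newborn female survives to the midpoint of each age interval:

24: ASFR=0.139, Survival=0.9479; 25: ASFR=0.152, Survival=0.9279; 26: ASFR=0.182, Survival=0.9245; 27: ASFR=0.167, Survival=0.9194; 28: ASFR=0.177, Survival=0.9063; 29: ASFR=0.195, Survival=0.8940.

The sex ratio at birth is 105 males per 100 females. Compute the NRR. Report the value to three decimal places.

Proportion female at birth = 100 / (100 + 105) = 0.48780.
Per-age-group product (1 × ASFR × survival probability):
  24: 1 × 0.139 × 0.9479 = 0.13176
  25: 1 × 0.152 × 0.9279 = 0.14104
  26: 1 × 0.182 × 0.9245 = 0.16826
  27: 1 × 0.167 × 0.9194 = 0.15354
  28: 1 × 0.177 × 0.9063 = 0.16042
  29: 1 × 0.195 × 0.8940 = 0.17433
Sum = 0.92935
NRR = 0.48780 × 0.92935 = 0.45334
An NRR under 1 implies long-run decline under these rates.

0.453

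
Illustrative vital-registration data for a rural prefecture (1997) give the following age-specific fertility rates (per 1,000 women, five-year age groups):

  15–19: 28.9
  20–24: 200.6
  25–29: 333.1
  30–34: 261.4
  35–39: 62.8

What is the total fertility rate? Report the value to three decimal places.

Sum of ASFRs = 28.9 + 200.6 + 333.1 + 261.4 + 62.8 = 886.8
TFR = 5 × 886.8 / 1000 = 4.434

4.434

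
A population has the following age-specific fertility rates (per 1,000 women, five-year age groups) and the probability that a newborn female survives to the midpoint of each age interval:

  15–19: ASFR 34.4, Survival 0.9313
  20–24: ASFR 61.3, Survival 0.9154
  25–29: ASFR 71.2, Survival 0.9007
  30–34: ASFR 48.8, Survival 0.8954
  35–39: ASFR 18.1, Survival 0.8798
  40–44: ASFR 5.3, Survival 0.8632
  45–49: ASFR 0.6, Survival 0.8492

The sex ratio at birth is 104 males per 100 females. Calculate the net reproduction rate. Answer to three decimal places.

Proportion female at birth = 100 / (100 + 104) = 0.49020.
Survival-weighted fertility by age (5·fₓ·Sₓ):
  15–19: 5 × 34.4/1000 × 0.9313 = 0.16018
  20–24: 5 × 61.3/1000 × 0.9154 = 0.28057
  25–29: 5 × 71.2/1000 × 0.9007 = 0.32065
  30–34: 5 × 48.8/1000 × 0.8954 = 0.21848
  35–39: 5 × 18.1/1000 × 0.8798 = 0.07962
  40–44: 5 × 5.3/1000 × 0.8632 = 0.02287
  45–49: 5 × 0.6/1000 × 0.8492 = 0.00255
Sum = 1.08492
NRR = 0.49020 × 1.08492 = 0.53183

0.532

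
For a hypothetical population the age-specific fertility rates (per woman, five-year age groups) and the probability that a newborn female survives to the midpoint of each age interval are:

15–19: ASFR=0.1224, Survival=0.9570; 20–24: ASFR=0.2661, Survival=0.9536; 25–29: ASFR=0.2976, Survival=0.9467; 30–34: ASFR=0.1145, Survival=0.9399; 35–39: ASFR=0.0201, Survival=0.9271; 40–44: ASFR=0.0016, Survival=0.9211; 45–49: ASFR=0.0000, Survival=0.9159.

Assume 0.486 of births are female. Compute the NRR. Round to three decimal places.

1.896

Proportion female at birth = 0.486.
Per-age-group product (5 × ASFR × survival probability):
  15–19: 5 × 0.1224 × 0.9570 = 0.58568
  20–24: 5 × 0.2661 × 0.9536 = 1.26876
  25–29: 5 × 0.2976 × 0.9467 = 1.40869
  30–34: 5 × 0.1145 × 0.9399 = 0.53809
  35–39: 5 × 0.0201 × 0.9271 = 0.09317
  40–44: 5 × 0.0016 × 0.9211 = 0.00737
  45–49: 5 × 0.0000 × 0.9159 = 0.00000
Sum = 3.90176
NRR = 0.486 × 3.90176 = 1.89626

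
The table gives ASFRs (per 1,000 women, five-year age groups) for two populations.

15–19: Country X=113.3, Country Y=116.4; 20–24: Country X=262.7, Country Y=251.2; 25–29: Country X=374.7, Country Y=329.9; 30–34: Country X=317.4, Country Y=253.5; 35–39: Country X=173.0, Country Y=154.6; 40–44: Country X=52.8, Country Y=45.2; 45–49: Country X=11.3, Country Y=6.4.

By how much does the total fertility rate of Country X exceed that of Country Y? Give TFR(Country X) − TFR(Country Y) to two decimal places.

0.74

Country X:
  Sum of ASFRs = 113.3 + 262.7 + 374.7 + 317.4 + 173.0 + 52.8 + 11.3 = 1305.2
  TFR = 5 × 1305.2 / 1000 = 6.526
Country Y:
  Sum of ASFRs = 116.4 + 251.2 + 329.9 + 253.5 + 154.6 + 45.2 + 6.4 = 1157.2
  TFR = 5 × 1157.2 / 1000 = 5.786
Difference = 6.526 − 5.786 = 0.74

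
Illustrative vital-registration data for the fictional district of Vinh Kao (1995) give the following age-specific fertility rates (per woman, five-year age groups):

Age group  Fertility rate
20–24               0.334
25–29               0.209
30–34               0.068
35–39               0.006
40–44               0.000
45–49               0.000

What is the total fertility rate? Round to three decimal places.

3.085

Sum of ASFRs = 0.334 + 0.209 + 0.068 + 0.006 + 0.000 + 0.000 = 0.617
TFR = 5 × 0.617 = 3.085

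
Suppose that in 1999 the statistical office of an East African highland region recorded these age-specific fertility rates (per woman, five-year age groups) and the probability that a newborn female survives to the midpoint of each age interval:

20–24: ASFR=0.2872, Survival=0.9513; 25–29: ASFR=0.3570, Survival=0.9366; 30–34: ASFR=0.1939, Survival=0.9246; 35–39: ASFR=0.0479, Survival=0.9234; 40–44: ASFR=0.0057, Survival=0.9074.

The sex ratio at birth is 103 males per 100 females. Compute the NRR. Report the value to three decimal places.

2.060

Proportion female at birth = 100 / (100 + 103) = 0.49261.
Survival-weighted fertility by age (5·fₓ·Sₓ):
  20–24: 5 × 0.2872 × 0.9513 = 1.36607
  25–29: 5 × 0.3570 × 0.9366 = 1.67183
  30–34: 5 × 0.1939 × 0.9246 = 0.89640
  35–39: 5 × 0.0479 × 0.9234 = 0.22115
  40–44: 5 × 0.0057 × 0.9074 = 0.02586
Sum = 4.18131
NRR = 0.49261 × 4.18131 = 2.05976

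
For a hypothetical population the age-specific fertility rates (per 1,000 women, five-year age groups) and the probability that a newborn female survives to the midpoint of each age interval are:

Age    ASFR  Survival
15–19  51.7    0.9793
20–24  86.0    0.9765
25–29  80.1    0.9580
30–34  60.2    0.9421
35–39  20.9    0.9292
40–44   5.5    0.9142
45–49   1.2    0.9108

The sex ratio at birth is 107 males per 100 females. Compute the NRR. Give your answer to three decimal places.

0.709

Proportion female at birth = 100 / (100 + 107) = 0.48309.
Survival-weighted fertility by age (5·fₓ·Sₓ):
  15–19: 5 × 51.7/1000 × 0.9793 = 0.25315
  20–24: 5 × 86.0/1000 × 0.9765 = 0.41990
  25–29: 5 × 80.1/1000 × 0.9580 = 0.38368
  30–34: 5 × 60.2/1000 × 0.9421 = 0.28357
  35–39: 5 × 20.9/1000 × 0.9292 = 0.09710
  40–44: 5 × 5.5/1000 × 0.9142 = 0.02514
  45–49: 5 × 1.2/1000 × 0.9108 = 0.00546
Sum = 1.46800
NRR = 0.48309 × 1.46800 = 0.70918
An NRR under 1 implies long-run decline under these rates.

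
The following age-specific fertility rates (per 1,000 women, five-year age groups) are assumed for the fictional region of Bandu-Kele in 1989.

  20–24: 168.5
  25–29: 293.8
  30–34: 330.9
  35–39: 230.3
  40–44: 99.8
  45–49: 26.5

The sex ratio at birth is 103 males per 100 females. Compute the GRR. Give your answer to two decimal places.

Proportion female at birth = 100 / (100 + 103) = 0.49261.
Sum of ASFRs = 168.5 + 293.8 + 330.9 + 230.3 + 99.8 + 26.5 = 1149.8
TFR = 5 × 1149.8 / 1000 = 5.749
GRR = 0.49261 × 5.749 = 2.83201

2.83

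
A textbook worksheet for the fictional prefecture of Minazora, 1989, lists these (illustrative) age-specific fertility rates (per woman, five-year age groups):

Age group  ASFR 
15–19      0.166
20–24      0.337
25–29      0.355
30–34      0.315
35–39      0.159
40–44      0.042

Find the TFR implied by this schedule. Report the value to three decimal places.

Sum of ASFRs = 0.166 + 0.337 + 0.355 + 0.315 + 0.159 + 0.042 = 1.374
TFR = 5 × 1.374 = 6.87

6.870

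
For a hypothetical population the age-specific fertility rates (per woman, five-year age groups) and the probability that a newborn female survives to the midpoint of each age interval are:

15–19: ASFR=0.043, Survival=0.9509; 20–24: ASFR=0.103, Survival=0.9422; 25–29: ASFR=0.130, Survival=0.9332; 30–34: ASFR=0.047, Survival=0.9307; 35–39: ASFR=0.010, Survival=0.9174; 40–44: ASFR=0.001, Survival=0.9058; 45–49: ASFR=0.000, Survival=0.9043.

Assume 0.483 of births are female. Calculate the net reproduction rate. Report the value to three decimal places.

0.756

Proportion female at birth = 0.483.
Each age group contributes 5 × ASFR × survival:
  15–19: 5 × 0.043 × 0.9509 = 0.20444
  20–24: 5 × 0.103 × 0.9422 = 0.48523
  25–29: 5 × 0.130 × 0.9332 = 0.60658
  30–34: 5 × 0.047 × 0.9307 = 0.21871
  35–39: 5 × 0.010 × 0.9174 = 0.04587
  40–44: 5 × 0.001 × 0.9058 = 0.00453
  45–49: 5 × 0.000 × 0.9043 = 0.00000
Sum = 1.56536
NRR = 0.483 × 1.56536 = 0.75607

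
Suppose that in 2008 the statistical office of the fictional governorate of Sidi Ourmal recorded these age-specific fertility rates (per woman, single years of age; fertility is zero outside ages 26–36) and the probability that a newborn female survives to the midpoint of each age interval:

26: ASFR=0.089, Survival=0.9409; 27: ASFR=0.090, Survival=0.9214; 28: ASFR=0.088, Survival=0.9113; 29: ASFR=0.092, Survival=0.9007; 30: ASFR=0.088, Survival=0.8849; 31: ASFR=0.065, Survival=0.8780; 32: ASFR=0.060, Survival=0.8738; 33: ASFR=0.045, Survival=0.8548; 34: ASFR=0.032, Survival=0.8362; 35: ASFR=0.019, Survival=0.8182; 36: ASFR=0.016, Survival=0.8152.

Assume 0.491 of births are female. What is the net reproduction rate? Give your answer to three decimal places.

0.300

Proportion female at birth = 0.491.
Survival-weighted fertility by age (1·fₓ·Sₓ):
  26: 1 × 0.089 × 0.9409 = 0.08374
  27: 1 × 0.090 × 0.9214 = 0.08293
  28: 1 × 0.088 × 0.9113 = 0.08019
  29: 1 × 0.092 × 0.9007 = 0.08286
  30: 1 × 0.088 × 0.8849 = 0.07787
  31: 1 × 0.065 × 0.8780 = 0.05707
  32: 1 × 0.060 × 0.8738 = 0.05243
  33: 1 × 0.045 × 0.8548 = 0.03847
  34: 1 × 0.032 × 0.8362 = 0.02676
  35: 1 × 0.019 × 0.8182 = 0.01555
  36: 1 × 0.016 × 0.8152 = 0.01304
Sum = 0.61091
NRR = 0.491 × 0.61091 = 0.29996
NRR < 1, so the cohort does not fully replace itself.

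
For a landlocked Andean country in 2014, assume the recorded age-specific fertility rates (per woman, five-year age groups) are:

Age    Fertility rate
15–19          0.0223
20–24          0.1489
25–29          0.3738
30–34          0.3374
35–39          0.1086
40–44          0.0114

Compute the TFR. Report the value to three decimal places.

Sum of ASFRs = 0.0223 + 0.1489 + 0.3738 + 0.3374 + 0.1086 + 0.0114 = 1.0024
TFR = 5 × 1.0024 = 5.012

5.012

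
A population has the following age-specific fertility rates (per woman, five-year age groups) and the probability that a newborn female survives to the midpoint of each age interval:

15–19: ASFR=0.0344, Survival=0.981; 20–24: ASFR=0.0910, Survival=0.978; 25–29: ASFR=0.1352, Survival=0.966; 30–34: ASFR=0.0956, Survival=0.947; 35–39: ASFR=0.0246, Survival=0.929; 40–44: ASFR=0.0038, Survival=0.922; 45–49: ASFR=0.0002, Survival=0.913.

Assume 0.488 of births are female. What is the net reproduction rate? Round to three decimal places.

0.904

Proportion female at birth = 0.488.
Each age group contributes 5 × ASFR × survival:
  15–19: 5 × 0.0344 × 0.981 = 0.16873
  20–24: 5 × 0.0910 × 0.978 = 0.44499
  25–29: 5 × 0.1352 × 0.966 = 0.65302
  30–34: 5 × 0.0956 × 0.947 = 0.45267
  35–39: 5 × 0.0246 × 0.929 = 0.11427
  40–44: 5 × 0.0038 × 0.922 = 0.01752
  45–49: 5 × 0.0002 × 0.913 = 0.00091
Sum = 1.85211
NRR = 0.488 × 1.85211 = 0.90383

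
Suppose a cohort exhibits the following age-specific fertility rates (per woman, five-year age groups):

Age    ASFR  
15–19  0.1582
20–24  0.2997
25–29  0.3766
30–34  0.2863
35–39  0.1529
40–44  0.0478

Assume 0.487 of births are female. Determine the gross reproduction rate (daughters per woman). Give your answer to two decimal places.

3.22

Proportion female at birth = 0.487.
Sum of ASFRs = 0.1582 + 0.2997 + 0.3766 + 0.2863 + 0.1529 + 0.0478 = 1.3215
TFR = 5 × 1.3215 = 6.6075
GRR = 0.487 × 6.6075 = 3.21785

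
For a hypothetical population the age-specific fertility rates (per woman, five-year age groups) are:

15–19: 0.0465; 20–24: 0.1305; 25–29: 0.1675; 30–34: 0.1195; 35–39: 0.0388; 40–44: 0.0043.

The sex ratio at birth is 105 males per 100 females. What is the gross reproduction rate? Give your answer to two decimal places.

1.24

Proportion female at birth = 100 / (100 + 105) = 0.48780.
Sum of ASFRs = 0.0465 + 0.1305 + 0.1675 + 0.1195 + 0.0388 + 0.0043 = 0.5071
TFR = 5 × 0.5071 = 2.5355
GRR = 0.48780 × 2.5355 = 1.23682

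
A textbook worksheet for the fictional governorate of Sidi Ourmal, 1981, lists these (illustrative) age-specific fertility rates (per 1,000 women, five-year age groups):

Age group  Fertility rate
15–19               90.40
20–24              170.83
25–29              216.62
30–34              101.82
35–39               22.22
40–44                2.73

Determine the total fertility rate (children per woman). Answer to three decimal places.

3.023

Sum of ASFRs = 90.40 + 170.83 + 216.62 + 101.82 + 22.22 + 2.73 = 604.62
TFR = 5 × 604.62 / 1000 = 3.0231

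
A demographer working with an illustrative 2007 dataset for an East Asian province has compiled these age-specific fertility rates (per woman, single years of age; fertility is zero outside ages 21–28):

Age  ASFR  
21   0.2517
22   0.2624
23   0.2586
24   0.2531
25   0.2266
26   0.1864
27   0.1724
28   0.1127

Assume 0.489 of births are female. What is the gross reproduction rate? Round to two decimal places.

Proportion female at birth = 0.489.
Sum of ASFRs = 0.2517 + 0.2624 + 0.2586 + 0.2531 + 0.2266 + 0.1864 + 0.1724 + 0.1127 = 1.7239
TFR = 1.7239
GRR = 0.489 × 1.7239 = 0.84299

0.84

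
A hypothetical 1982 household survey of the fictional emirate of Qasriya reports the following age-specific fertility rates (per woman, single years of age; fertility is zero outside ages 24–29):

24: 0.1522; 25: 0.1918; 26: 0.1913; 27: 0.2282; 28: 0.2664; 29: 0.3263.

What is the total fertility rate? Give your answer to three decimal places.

Sum of ASFRs = 0.1522 + 0.1918 + 0.1913 + 0.2282 + 0.2664 + 0.3263 = 1.3562
TFR = 1.3562

1.356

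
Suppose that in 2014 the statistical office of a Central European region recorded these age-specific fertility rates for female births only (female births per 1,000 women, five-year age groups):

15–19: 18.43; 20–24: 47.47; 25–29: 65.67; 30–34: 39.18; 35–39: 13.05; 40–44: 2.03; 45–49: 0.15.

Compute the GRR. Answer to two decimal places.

Sum of female ASFRs = 18.43 + 47.47 + 65.67 + 39.18 + 13.05 + 2.03 + 0.15 = 185.98
GRR = 5 × 185.98 / 1000 = 0.9299

0.93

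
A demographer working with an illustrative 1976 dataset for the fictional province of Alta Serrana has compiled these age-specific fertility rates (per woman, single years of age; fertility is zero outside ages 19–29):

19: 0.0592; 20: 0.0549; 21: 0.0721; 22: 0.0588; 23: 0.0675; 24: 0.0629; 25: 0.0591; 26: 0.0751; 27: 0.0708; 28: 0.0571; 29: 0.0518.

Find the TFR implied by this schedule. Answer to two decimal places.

Sum of ASFRs = 0.0592 + 0.0549 + 0.0721 + 0.0588 + 0.0675 + 0.0629 + 0.0591 + 0.0751 + 0.0708 + 0.0571 + 0.0518 = 0.6893
TFR = 0.6893

0.69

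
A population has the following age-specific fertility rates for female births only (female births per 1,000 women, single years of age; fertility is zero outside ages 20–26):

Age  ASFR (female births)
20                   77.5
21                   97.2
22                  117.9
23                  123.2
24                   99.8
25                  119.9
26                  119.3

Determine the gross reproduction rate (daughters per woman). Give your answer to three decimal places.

Sum of female ASFRs = 77.5 + 97.2 + 117.9 + 123.2 + 99.8 + 119.9 + 119.3 = 754.8
GRR = 754.8 / 1000 = 0.7548

0.755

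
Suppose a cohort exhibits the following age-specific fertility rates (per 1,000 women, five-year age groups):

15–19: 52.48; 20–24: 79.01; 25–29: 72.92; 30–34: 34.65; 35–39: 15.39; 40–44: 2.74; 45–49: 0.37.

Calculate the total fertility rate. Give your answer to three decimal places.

Sum of ASFRs = 52.48 + 79.01 + 72.92 + 34.65 + 15.39 + 2.74 + 0.37 = 257.56
TFR = 5 × 257.56 / 1000 = 1.2878

1.288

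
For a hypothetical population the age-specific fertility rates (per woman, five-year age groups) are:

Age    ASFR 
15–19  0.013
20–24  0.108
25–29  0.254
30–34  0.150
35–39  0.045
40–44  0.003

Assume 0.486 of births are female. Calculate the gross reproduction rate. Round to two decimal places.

1.39

Proportion female at birth = 0.486.
Sum of ASFRs = 0.013 + 0.108 + 0.254 + 0.150 + 0.045 + 0.003 = 0.573
TFR = 5 × 0.573 = 2.865
GRR = 0.486 × 2.865 = 1.39239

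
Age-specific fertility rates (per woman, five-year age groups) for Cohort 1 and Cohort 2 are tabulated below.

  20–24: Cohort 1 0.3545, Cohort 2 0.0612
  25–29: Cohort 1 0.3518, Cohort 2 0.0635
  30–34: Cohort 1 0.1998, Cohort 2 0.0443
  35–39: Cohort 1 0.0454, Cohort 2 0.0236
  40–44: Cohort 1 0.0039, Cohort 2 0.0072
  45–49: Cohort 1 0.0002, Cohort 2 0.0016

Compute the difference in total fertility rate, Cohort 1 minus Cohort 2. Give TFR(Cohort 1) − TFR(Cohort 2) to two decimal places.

3.77

Cohort 1:
  Sum of ASFRs = 0.3545 + 0.3518 + 0.1998 + 0.0454 + 0.0039 + 0.0002 = 0.9556
  TFR = 5 × 0.9556 = 4.778
Cohort 2:
  Sum of ASFRs = 0.0612 + 0.0635 + 0.0443 + 0.0236 + 0.0072 + 0.0016 = 0.2014
  TFR = 5 × 0.2014 = 1.007
Difference = 4.778 − 1.007 = 3.771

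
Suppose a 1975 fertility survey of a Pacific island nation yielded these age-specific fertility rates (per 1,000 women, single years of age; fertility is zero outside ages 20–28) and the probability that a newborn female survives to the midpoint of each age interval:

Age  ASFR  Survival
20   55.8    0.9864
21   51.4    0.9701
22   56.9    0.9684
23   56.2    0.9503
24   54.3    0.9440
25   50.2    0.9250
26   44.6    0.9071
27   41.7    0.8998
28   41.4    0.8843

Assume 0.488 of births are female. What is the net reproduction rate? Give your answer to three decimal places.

0.208

Proportion female at birth = 0.488.
Weighting each age-specific rate by interval width and survival:
  20: 1 × 55.8/1000 × 0.9864 = 0.05504
  21: 1 × 51.4/1000 × 0.9701 = 0.04986
  22: 1 × 56.9/1000 × 0.9684 = 0.05510
  23: 1 × 56.2/1000 × 0.9503 = 0.05341
  24: 1 × 54.3/1000 × 0.9440 = 0.05126
  25: 1 × 50.2/1000 × 0.9250 = 0.04644
  26: 1 × 44.6/1000 × 0.9071 = 0.04046
  27: 1 × 41.7/1000 × 0.8998 = 0.03752
  28: 1 × 41.4/1000 × 0.8843 = 0.03661
Sum = 0.42570
NRR = 0.488 × 0.42570 = 0.20774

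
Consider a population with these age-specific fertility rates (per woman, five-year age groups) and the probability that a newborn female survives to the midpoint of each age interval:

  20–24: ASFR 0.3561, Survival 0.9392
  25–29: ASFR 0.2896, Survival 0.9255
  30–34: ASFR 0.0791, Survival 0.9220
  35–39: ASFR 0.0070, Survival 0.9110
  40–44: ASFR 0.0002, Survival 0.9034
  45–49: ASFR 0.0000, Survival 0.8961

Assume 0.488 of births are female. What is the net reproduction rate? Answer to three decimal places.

Proportion female at birth = 0.488.
Survival-weighted fertility by age (5·fₓ·Sₓ):
  20–24: 5 × 0.3561 × 0.9392 = 1.67225
  25–29: 5 × 0.2896 × 0.9255 = 1.34012
  30–34: 5 × 0.0791 × 0.9220 = 0.36465
  35–39: 5 × 0.0070 × 0.9110 = 0.03189
  40–44: 5 × 0.0002 × 0.9034 = 0.00090
  45–49: 5 × 0.0000 × 0.8961 = 0.00000
Sum = 3.40981
NRR = 0.488 × 3.40981 = 1.66399
NRR > 1, so each generation more than replaces itself.

1.664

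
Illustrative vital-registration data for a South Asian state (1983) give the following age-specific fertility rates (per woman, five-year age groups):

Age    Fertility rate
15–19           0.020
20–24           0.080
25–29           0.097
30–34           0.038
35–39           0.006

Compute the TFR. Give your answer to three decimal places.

1.205

Sum of ASFRs = 0.020 + 0.080 + 0.097 + 0.038 + 0.006 = 0.241
TFR = 5 × 0.241 = 1.205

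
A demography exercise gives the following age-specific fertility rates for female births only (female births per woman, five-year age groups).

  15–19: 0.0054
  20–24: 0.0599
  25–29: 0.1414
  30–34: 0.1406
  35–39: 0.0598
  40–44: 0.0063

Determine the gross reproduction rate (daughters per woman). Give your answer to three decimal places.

Sum of female ASFRs = 0.0054 + 0.0599 + 0.1414 + 0.1406 + 0.0598 + 0.0063 = 0.4134
GRR = 5 × 0.4134 = 2.067

2.067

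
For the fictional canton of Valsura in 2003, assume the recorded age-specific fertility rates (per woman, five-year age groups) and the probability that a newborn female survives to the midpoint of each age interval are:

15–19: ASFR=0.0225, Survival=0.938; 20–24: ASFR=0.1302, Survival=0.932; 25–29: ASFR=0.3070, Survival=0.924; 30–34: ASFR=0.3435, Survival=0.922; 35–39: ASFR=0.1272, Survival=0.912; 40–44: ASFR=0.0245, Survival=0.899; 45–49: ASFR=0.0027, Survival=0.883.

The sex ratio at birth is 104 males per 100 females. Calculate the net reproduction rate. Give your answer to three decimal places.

Proportion female at birth = 100 / (100 + 104) = 0.49020.
Weighting each age-specific rate by interval width and survival:
  15–19: 5 × 0.0225 × 0.938 = 0.10553
  20–24: 5 × 0.1302 × 0.932 = 0.60673
  25–29: 5 × 0.3070 × 0.924 = 1.41834
  30–34: 5 × 0.3435 × 0.922 = 1.58354
  35–39: 5 × 0.1272 × 0.912 = 0.58003
  40–44: 5 × 0.0245 × 0.899 = 0.11013
  45–49: 5 × 0.0027 × 0.883 = 0.01192
Sum = 4.41622
NRR = 0.49020 × 4.41622 = 2.16483
NRR > 1, so each generation more than replaces itself.

2.165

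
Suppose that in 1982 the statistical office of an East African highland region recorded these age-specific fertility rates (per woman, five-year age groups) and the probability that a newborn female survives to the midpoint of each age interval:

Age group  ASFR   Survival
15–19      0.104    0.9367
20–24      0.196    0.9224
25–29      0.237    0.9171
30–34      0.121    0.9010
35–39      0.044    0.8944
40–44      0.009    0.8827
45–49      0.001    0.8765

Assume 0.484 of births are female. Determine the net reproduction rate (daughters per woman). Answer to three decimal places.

Proportion female at birth = 0.484.
Weighting each age-specific rate by interval width and survival:
  15–19: 5 × 0.104 × 0.9367 = 0.48708
  20–24: 5 × 0.196 × 0.9224 = 0.90395
  25–29: 5 × 0.237 × 0.9171 = 1.08676
  30–34: 5 × 0.121 × 0.9010 = 0.54511
  35–39: 5 × 0.044 × 0.8944 = 0.19677
  40–44: 5 × 0.009 × 0.8827 = 0.03972
  45–49: 5 × 0.001 × 0.8765 = 0.00438
Sum = 3.26377
NRR = 0.484 × 3.26377 = 1.57966

1.580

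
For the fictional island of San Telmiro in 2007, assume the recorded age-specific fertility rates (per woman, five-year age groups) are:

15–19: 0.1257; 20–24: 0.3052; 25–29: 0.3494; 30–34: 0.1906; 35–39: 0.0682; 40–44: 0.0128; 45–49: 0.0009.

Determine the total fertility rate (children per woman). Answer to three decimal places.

Sum of ASFRs = 0.1257 + 0.3052 + 0.3494 + 0.1906 + 0.0682 + 0.0128 + 0.0009 = 1.0528
TFR = 5 × 1.0528 = 5.264

5.264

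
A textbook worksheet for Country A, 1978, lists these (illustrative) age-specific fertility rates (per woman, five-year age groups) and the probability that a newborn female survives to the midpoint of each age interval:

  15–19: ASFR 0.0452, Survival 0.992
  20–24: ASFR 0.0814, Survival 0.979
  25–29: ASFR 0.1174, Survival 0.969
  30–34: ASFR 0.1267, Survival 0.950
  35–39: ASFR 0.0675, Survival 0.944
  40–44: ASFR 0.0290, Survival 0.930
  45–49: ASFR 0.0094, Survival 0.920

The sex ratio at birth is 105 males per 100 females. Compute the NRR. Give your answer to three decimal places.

1.117

Proportion female at birth = 100 / (100 + 105) = 0.48780.
Each age group contributes 5 × ASFR × survival:
  15–19: 5 × 0.0452 × 0.992 = 0.22419
  20–24: 5 × 0.0814 × 0.979 = 0.39845
  25–29: 5 × 0.1174 × 0.969 = 0.56880
  30–34: 5 × 0.1267 × 0.950 = 0.60183
  35–39: 5 × 0.0675 × 0.944 = 0.31860
  40–44: 5 × 0.0290 × 0.930 = 0.13485
  45–49: 5 × 0.0094 × 0.920 = 0.04324
Sum = 2.28996
NRR = 0.48780 × 2.28996 = 1.11704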